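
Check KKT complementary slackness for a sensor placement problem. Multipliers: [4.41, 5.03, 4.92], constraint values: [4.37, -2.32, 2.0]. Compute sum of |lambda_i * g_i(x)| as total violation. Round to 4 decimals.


KKT complementary slackness check:
lambda_1 * g_1 = 4.41 * 4.37 = 19.2717
lambda_2 * g_2 = 5.03 * -2.32 = -11.6696
lambda_3 * g_3 = 4.92 * 2.0 = 9.84
Total violation = 19.2717 + 11.6696 + 9.84 = 40.7813


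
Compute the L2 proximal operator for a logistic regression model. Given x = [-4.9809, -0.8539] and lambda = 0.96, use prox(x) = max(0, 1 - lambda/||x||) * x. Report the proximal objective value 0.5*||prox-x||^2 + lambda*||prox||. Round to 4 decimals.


Step 1: Compute ||x||.
||x|| = 5.0536
Step 2: Compute scaling factor.
scale = max(0, 1 - 0.96/5.0536) = 0.81
Step 3: prox(x) = [-4.0347, -0.6917]
||prox(x)|| = 4.0936
Step 4: Proximal objective.
0.5*||prox-x||^2 = 0.4608
lambda*||prox|| = 3.9299
Total = 4.3906


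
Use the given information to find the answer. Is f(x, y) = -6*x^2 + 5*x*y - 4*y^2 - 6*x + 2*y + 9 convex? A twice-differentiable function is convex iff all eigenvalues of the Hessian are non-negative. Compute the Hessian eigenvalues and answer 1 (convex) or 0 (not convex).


The Hessian of f(x,y) = -6*x^2 + 5*x*y - 4*y^2 - 6*x + 2*y + 9 is:
H = [[-12, 5], [5, -8]]
Trace = -12 - 8 = -20
Determinant = -12*-8 - (5)^2 = 71
Discriminant = (-20)^2 - 4*71 = 116.0
Eigenvalues: lambda_1 = -15.3852, lambda_2 = -4.6148
The function is not convex.

0


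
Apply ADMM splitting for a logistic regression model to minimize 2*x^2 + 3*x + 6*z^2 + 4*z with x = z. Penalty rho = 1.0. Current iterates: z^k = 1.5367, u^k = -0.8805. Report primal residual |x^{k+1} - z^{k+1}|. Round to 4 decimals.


ADMM iteration with rho = 1.0, z^k = 1.5367, u^k = -0.8805
Step 1: x-update.
Minimize 2*x^2 + 3*x + (1.0/2)*(x - 1.5367 - 0.8805)^2
FOC: (2*2 + 1.0)*x = -3 + 1.0*(1.5367 + 0.8805)
x^{k+1} = -0.1166
Step 2: z-update.
Minimize 6*z^2 + 4*z + (1.0/2)*(-0.1166 - z - 0.8805)^2
FOC: (2*6 + 1.0)*z = -4 + 1.0*(-0.1166 - 0.8805)
z^{k+1} = -0.3844
Step 3: u-update.
u^{k+1} = -0.8805 - 0.1166 + 0.3844 = -0.6127
Step 4: Primal residual = |-0.1166 + 0.3844| = 0.2678


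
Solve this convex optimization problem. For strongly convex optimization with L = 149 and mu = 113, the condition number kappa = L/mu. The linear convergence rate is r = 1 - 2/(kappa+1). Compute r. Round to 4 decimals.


Step 1: Compute the condition number.
kappa = L/mu = 149/113 = 1.3186
Step 2: Compute the convergence rate.
r = 1 - 2/(kappa + 1) = 1 - 2*mu/(L + mu) = (L - mu)/(L + mu) = 36/262 = 0.1374


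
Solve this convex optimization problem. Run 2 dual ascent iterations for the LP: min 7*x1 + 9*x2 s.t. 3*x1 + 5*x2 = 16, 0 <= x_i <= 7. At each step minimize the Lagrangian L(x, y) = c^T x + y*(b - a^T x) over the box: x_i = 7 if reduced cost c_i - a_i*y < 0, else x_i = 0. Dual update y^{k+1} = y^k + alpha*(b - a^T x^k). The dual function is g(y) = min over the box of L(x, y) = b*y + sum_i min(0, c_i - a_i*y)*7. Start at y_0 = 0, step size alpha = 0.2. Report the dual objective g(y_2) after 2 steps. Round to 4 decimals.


Dual ascent for LP: min 7*x1 + 9*x2, 3*x1 + 5*x2 = 16, 0 <= x_i <= 7
Step 1: y^k = 0.0, reduced costs: (7.0, 9.0)
  x^k = (0.0, 0.0), subgradient = b - a^T x = 16.0
  y^{k+1} = 0.0 + 0.2*16.0 = 3.2
Step 2: y^k = 3.2, reduced costs: (-2.6, -7.0)
  x^k = (7.0, 7.0), subgradient = b - a^T x = -40.0
  y^{k+1} = 3.2 + 0.2*-40.0 = -4.8
Dual objective at y_2 = -4.8: reduced costs (21.4, 33.0), box minimizer x = (0.0, 0.0)
g(y_2) = b*y + (c1 - a1*y)*x1 + (c2 - a2*y)*x2 = 16*(-4.8) + 21.4*0.0 + 33.0*0.0 = -76.8 + 0.0 + 0.0 = -76.8


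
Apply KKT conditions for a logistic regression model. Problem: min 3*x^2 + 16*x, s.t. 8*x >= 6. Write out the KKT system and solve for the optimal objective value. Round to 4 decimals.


Step 1: Try lambda = 0 (constraint inactive).
x_unc = -16/(2*3) = -2.6667
Check: 8*-2.6667 = -21.3336 < 6 -- violated!
Step 2: Constraint must be active: 8*x = 6
x* = 6/8 = 0.75
lambda = (2*3*0.75 + 16)/8 = 2.5625
Step 3: Compute optimal value.
f(x*) = 3*0.75^2 + 16*0.75 = 13.6875


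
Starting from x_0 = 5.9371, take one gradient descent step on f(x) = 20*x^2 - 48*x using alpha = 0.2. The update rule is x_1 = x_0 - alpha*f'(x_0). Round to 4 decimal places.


We compute the gradient at x_0 and apply the update.
f'(x) = 40*x - 48
f'(5.9371) = 40*5.9371 - 48 = 189.484
x_1 = 5.9371 - 0.2*189.484 = -31.9597


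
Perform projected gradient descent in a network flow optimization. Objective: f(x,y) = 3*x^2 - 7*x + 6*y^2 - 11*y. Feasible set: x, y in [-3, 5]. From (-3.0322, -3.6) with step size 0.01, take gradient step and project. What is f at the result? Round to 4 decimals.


Step 1: Compute gradient at (-3.0322, -3.6).
grad_x = 2*3*-3.0322 - 7 = -25.1932
grad_y = 2*6*-3.6 - 11 = -54.2
Step 2: Gradient step.
x_raw = -3.0322 - 0.01*-25.1932 = -2.7803
y_raw = -3.6 - 0.01*-54.2 = -3.058
Step 3: Project onto [-3, 5].
x_proj = clip(-2.7803) = -2.7803
y_proj = clip(-3.058) = -3.0
Step 4: Evaluate f.
f(-2.7803, -3.0) = 129.6515


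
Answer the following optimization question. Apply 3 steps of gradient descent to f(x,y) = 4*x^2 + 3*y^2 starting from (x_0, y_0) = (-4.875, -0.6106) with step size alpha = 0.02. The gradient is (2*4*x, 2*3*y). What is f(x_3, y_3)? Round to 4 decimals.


Gradient descent on f(x,y) = 4*x^2 + 3*y^2.
Starting point: (-4.875, -0.6106), alpha = 0.02
Step 1: grad_x = 2*4*-4.875 = -39.0, grad_y = 2*3*-0.6106 = -3.6636
  x_1 = -4.875 - 0.02*-39.0 = -4.095
  y_1 = -0.6106 - 0.02*-3.6636 = -0.5373
Step 2: grad_x = 2*4*-4.095 = -32.76, grad_y = 2*3*-0.5373 = -3.224
  x_2 = -4.095 - 0.02*-32.76 = -3.4398
  y_2 = -0.5373 - 0.02*-3.224 = -0.4728
Step 3: grad_x = 2*4*-3.4398 = -27.5184, grad_y = 2*3*-0.4728 = -2.8371
  x_3 = -3.4398 - 0.02*-27.5184 = -2.8894
  y_3 = -0.4728 - 0.02*-2.8371 = -0.4161
f(-2.8894, -0.4161) = 4*(-2.8894)^2 + 3*(-0.4161)^2 = 33.9147


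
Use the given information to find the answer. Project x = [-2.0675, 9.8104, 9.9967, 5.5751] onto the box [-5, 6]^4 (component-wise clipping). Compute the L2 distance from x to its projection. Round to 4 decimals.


Project each component onto [-5, 6].
clip(-2.0675) = -2.0675, clip(9.8104) = 6.0, clip(9.9967) = 6.0, clip(5.5751) = 5.5751
Projection = [-2.0675, 6.0, 6.0, 5.5751]
Squared diffs: [0.0, 14.5191, 15.9736, 0.0]
Distance = sqrt(30.4927) = 5.522


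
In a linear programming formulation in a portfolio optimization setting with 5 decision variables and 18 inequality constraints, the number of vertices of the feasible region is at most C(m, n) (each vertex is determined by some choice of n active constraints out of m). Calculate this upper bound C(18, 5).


Each vertex corresponds to some choice of n active constraints out of m, so the number of vertices is at most C(m, n) = m! / (n!(m-n)!).
m = 18, n = 5
Numerator: 18 * 17 * 16 * 15 * 14
Denominator: 5! = 120
C(18, 5) = 8568


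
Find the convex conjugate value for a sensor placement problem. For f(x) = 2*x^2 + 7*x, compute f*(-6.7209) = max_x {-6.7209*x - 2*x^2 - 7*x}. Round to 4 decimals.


f*(y) = sup_x {y*x - a*x^2 - b*x} = sup_x {(y-b)*x - a*x^2}
FOC: (y - b) - 2a*x = 0 => x* = (y - b)/(2a)
x* = (-6.7209 - 7)/(2*2) = -3.4302
f*(-6.7209) = (y-b)^2/(4a) = (-6.7209 - 7)^2/(4*2)
= 188.2631/8 = 23.5329


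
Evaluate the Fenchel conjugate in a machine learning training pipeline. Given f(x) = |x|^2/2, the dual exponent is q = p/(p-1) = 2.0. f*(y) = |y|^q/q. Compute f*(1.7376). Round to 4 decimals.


The conjugate exponent q satisfies 1/p + 1/q = 1.
p = 2, so q = 2/(2 - 1) = 2.0
|y|^q = 1.7376^2.0 = 3.0193
f*(1.7376) = 3.0193 / 2.0 = 1.5096


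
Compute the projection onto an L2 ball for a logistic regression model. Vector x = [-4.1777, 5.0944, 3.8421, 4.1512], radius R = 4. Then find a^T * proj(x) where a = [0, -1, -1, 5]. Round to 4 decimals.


Step 1: Compute ||x|| (intermediates to 6 decimals).
||x|| = sqrt((-4.1777)^2 + 5.0944^2 + 3.8421^2 + 4.1512^2) = 8.683334
Step 2: Project.
Since ||x|| > R, scale = R/||x|| = 4/8.683334 = 0.460653, proj(x) = scale * x
proj(x) = [-1.92447, 2.346751, 1.769875, 1.912263]
Step 3: Dot product.
a^T * proj(x) = 0*(-1.92447) - 1*2.346751 - 1*1.769875 + 5*1.912263 = 5.4447


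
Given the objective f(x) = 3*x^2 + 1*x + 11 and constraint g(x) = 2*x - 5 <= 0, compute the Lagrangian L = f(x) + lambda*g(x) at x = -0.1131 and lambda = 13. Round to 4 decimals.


Step 1: Evaluate f(x).
f(-0.1131) = 3*(-0.1131)^2 + 1*(-0.1131) + 11 = 10.9253
Step 2: Evaluate g(x).
g(-0.1131) = 2*-0.1131 - 5 = -5.2262
Step 3: Compute Lagrangian.
L = 10.9253 + 13*-5.2262 = -57.0153


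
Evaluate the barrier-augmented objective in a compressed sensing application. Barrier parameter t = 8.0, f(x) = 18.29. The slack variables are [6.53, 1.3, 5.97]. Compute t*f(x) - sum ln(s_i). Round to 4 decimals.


Step 1: Compute log-barrier.
ln values: [1.8764, 0.2624, 1.7867]
phi = -(1.8764 + 0.2624 + 1.7867) = -3.9255
Step 2: Compute augmented objective.
t*f(x) = 8.0*18.29 = 146.32
Total = 146.32 - 3.9255 = 142.3945


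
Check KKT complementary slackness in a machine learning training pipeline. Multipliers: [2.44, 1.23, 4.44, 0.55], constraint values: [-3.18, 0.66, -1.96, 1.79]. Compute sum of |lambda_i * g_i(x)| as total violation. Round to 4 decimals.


KKT complementary slackness check:
lambda_1 * g_1 = 2.44 * -3.18 = -7.7592
lambda_2 * g_2 = 1.23 * 0.66 = 0.8118
lambda_3 * g_3 = 4.44 * -1.96 = -8.7024
lambda_4 * g_4 = 0.55 * 1.79 = 0.9845
Total violation = 7.7592 + 0.8118 + 8.7024 + 0.9845 = 18.2579


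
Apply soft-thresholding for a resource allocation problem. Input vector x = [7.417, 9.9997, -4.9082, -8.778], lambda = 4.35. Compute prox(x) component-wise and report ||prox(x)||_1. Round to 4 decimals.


Soft-thresholding with lambda = 4.35:
prox(7.417) = sign(7.417)*max(|7.417| - 4.35, 0) = 3.067
prox(9.9997) = sign(9.9997)*max(|9.9997| - 4.35, 0) = 5.6497
prox(-4.9082) = sign(-4.9082)*max(|-4.9082| - 4.35, 0) = -0.5582
prox(-8.778) = sign(-8.778)*max(|-8.778| - 4.35, 0) = -4.428
prox(x) = [3.067, 5.6497, -0.5582, -4.428]
||prox(x)||_1 = 3.067 + 5.6497 + 0.5582 + 4.428 = 13.7029


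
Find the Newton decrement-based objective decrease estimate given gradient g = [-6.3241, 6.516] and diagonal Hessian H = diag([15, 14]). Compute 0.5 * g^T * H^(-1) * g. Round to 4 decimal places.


Step 1: H is diagonal, so H^(-1) * g = [-0.4216, 0.4654].
Step 2: g^T H^(-1) g = sum_i g_i^2 / H_ii
  = (-6.3241)^2/15 + (6.516)^2/14
  = 2.6663 + 3.0327 = 5.699
Step 3: Objective decrease = 0.5 * g^T H^(-1) g = 2.8495


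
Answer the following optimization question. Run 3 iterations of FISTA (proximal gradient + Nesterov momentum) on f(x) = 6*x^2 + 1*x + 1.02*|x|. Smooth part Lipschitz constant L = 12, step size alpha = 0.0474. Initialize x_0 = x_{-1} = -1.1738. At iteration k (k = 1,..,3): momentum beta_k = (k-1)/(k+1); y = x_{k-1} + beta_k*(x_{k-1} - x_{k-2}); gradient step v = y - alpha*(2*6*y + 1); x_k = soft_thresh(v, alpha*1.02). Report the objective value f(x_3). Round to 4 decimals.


FISTA on f(x) = 6*x^2 + 1*x + 1.02*|x|
L = 12, alpha = 0.0474
Iteration 1: beta = 0.0, y = -1.1738 + 0.0*(-1.1738 + 1.1738) = -1.1738
  grad(y) = -13.0856, v = y - alpha*grad = -0.5535
  prox(v) = soft_thresh(-0.5535, 0.0483) = -0.5052
Iteration 2: beta = 0.3333, y = -0.5052 + 0.3333*(-0.5052 + 1.1738) = -0.2823
  grad(y) = -2.3879, v = y - alpha*grad = -0.1691
  prox(v) = soft_thresh(-0.1691, 0.0483) = -0.1208
Iteration 3: beta = 0.5, y = -0.1208 + 0.5*(-0.1208 + 0.5052) = 0.0714
  grad(y) = 1.8569, v = y - alpha*grad = -0.0166
  prox(v) = soft_thresh(-0.0166, 0.0483) = 0.0
f(x_3) = 6*0.0^2 + 1*0.0 + 1.02*|0.0| = 0.0


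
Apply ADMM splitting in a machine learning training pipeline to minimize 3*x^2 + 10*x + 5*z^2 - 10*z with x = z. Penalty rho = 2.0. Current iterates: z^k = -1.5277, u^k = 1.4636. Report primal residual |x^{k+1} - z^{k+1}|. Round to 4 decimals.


ADMM iteration with rho = 2.0, z^k = -1.5277, u^k = 1.4636
Step 1: x-update.
Minimize 3*x^2 + 10*x + (2.0/2)*(x + 1.5277 + 1.4636)^2
FOC: (2*3 + 2.0)*x = -10 + 2.0*(-1.5277 - 1.4636)
x^{k+1} = -1.9978
Step 2: z-update.
Minimize 5*z^2 - 10*z + (2.0/2)*(-1.9978 - z + 1.4636)^2
FOC: (2*5 + 2.0)*z = 10 + 2.0*(-1.9978 + 1.4636)
z^{k+1} = 0.7443
Step 3: u-update.
u^{k+1} = 1.4636 - 1.9978 - 0.7443 = -1.2785
Step 4: Primal residual = |-1.9978 - 0.7443| = 2.7421


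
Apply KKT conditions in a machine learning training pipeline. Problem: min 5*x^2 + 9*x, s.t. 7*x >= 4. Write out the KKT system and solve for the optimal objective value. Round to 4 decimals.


Step 1: Try lambda = 0 (constraint inactive).
x_unc = -9/(2*5) = -0.9
Check: 7*-0.9 = -6.3 < 4 -- violated!
Step 2: Constraint must be active: 7*x = 4
x* = 4/7 = 0.5714 (rounded; the exact value 4/7 is used below)
lambda = (2*5*(4/7) + 9)/7 = 2.102
Step 3: Compute optimal value.
f(x*) = 5*(4/7)^2 + 9*(4/7) = 6.7755


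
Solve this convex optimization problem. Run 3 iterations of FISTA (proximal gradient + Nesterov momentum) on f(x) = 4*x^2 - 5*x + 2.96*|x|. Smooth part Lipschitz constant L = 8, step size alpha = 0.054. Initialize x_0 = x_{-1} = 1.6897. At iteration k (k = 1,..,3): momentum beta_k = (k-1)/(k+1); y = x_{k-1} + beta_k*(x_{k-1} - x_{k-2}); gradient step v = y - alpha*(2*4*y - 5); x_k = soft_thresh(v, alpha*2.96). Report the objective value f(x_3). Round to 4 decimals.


FISTA on f(x) = 4*x^2 - 5*x + 2.96*|x|
L = 8, alpha = 0.054
Iteration 1: beta = 0.0, y = 1.6897 + 0.0*(1.6897 - 1.6897) = 1.6897
  grad(y) = 8.5176, v = y - alpha*grad = 1.2297
  prox(v) = soft_thresh(1.2297, 0.1598) = 1.0699
Iteration 2: beta = 0.3333, y = 1.0699 + 0.3333*(1.0699 - 1.6897) = 0.8633
  grad(y) = 1.9065, v = y - alpha*grad = 0.7604
  prox(v) = soft_thresh(0.7604, 0.1598) = 0.6005
Iteration 3: beta = 0.5, y = 0.6005 + 0.5*(0.6005 - 1.0699) = 0.3658
  grad(y) = -2.0734, v = y - alpha*grad = 0.4778
  prox(v) = soft_thresh(0.4778, 0.1598) = 0.318
f(x_3) = 4*0.318^2 - 5*0.318 + 2.96*|0.318| = -0.2442


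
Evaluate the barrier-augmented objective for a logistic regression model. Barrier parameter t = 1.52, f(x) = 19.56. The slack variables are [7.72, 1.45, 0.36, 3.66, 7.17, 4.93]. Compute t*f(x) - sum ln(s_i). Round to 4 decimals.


Step 1: Compute log-barrier.
ln values: [2.0438, 0.3716, -1.0217, 1.2975, 1.9699, 1.5953]
phi = -(2.0438 + 0.3716 - 1.0217 + 1.2975 + 1.9699 + 1.5953) = -6.2564
Step 2: Compute augmented objective.
t*f(x) = 1.52*19.56 = 29.7312
Total = 29.7312 - 6.2564 = 23.4748


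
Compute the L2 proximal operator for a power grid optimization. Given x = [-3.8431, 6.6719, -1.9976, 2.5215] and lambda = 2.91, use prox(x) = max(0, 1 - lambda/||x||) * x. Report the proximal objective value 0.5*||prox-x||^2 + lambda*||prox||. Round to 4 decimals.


Step 1: Compute ||x||.
||x|| = 8.3446
Step 2: Compute scaling factor.
scale = max(0, 1 - 2.91/8.3446) = 0.6513
Step 3: prox(x) = [-2.5029, 4.3452, -1.301, 1.6422]
||prox(x)|| = 5.4346
Step 4: Proximal objective.
0.5*||prox-x||^2 = 4.2341
lambda*||prox|| = 15.8147
Total = 20.0487


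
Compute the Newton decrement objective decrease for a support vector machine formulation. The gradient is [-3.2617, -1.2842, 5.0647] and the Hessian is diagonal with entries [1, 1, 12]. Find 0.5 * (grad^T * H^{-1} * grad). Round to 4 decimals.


Step 1: H is diagonal, so H^(-1) * g = [-3.2617, -1.2842, 0.4221].
Step 2: g^T H^(-1) g = sum_i g_i^2 / H_ii
  = (-3.2617)^2/1 + (-1.2842)^2/1 + (5.0647)^2/12
  = 10.6387 + 1.6492 + 2.1376 = 14.4255
Step 3: Objective decrease = 0.5 * g^T H^(-1) g = 7.2127


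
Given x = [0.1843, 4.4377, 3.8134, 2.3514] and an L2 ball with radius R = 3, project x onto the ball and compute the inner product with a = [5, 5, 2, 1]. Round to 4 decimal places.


Step 1: Compute ||x|| (intermediates to 6 decimals).
||x|| = sqrt(0.1843^2 + 4.4377^2 + 3.8134^2 + 2.3514^2) = 6.308585
Step 2: Project.
Since ||x|| > R, scale = R/||x|| = 3/6.308585 = 0.475542, proj(x) = scale * x
proj(x) = [0.087642, 2.110313, 1.813432, 1.118189]
Step 3: Dot product.
a^T * proj(x) = 5*0.087642 + 5*2.110313 + 2*1.813432 + 1*1.118189 = 15.7348


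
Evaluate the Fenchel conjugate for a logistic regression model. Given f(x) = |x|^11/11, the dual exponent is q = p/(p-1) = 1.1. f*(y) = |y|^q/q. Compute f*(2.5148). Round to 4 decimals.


The conjugate exponent q satisfies 1/p + 1/q = 1.
p = 11, so q = 11/(11 - 1) = 1.1
|y|^q = 2.5148^1.1 = 2.7577
f*(2.5148) = 2.7577 / 1.1 = 2.507


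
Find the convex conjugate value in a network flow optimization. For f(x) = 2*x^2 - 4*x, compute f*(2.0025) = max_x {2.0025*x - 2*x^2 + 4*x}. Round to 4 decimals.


f*(y) = sup_x {y*x - a*x^2 - b*x} = sup_x {(y-b)*x - a*x^2}
FOC: (y - b) - 2a*x = 0 => x* = (y - b)/(2a)
x* = (2.0025 + 4)/(2*2) = 1.5006
f*(2.0025) = (y-b)^2/(4a) = (2.0025 + 4)^2/(4*2)
= 36.03/8 = 4.5038


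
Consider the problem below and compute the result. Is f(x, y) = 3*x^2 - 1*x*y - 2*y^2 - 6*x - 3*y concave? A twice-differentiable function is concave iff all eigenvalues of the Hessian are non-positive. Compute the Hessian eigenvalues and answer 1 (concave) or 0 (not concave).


The Hessian of f(x,y) = 3*x^2 - 1*x*y - 2*y^2 - 6*x - 3*y is:
H = [[6, -1], [-1, -4]]
Trace = 6 - 4 = 2
Determinant = 6*-4 - (-1)^2 = -25
Discriminant = (2)^2 - 4*-25 = 104.0
Eigenvalues: lambda_1 = -4.099, lambda_2 = 6.099
The function is not concave.

0


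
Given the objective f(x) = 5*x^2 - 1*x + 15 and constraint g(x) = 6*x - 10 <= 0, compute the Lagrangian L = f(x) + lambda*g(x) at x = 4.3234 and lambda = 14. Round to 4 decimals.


Step 1: Evaluate f(x).
f(4.3234) = 5*4.3234^2 - 1*4.3234 + 15 = 104.1355
Step 2: Evaluate g(x).
g(4.3234) = 6*4.3234 - 10 = 15.9404
Step 3: Compute Lagrangian.
L = 104.1355 + 14*15.9404 = 327.3011


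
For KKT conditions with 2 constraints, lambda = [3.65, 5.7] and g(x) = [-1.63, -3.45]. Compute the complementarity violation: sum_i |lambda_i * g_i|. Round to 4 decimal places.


KKT complementary slackness check:
lambda_1 * g_1 = 3.65 * -1.63 = -5.9495
lambda_2 * g_2 = 5.7 * -3.45 = -19.665
Total violation = 5.9495 + 19.665 = 25.6145


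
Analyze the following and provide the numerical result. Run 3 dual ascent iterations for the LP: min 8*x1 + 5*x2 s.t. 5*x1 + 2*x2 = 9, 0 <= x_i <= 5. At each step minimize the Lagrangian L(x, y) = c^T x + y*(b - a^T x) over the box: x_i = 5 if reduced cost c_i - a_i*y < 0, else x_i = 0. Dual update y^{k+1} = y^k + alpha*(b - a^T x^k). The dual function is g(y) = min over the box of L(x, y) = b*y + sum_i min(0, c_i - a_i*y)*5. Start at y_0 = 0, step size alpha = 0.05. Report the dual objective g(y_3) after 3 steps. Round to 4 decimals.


Dual ascent for LP: min 8*x1 + 5*x2, 5*x1 + 2*x2 = 9, 0 <= x_i <= 5
Step 1: y^k = 0.0, reduced costs: (8.0, 5.0)
  x^k = (0.0, 0.0), subgradient = b - a^T x = 9.0
  y^{k+1} = 0.0 + 0.05*9.0 = 0.45
Step 2: y^k = 0.45, reduced costs: (5.75, 4.1)
  x^k = (0.0, 0.0), subgradient = b - a^T x = 9.0
  y^{k+1} = 0.45 + 0.05*9.0 = 0.9
Step 3: y^k = 0.9, reduced costs: (3.5, 3.2)
  x^k = (0.0, 0.0), subgradient = b - a^T x = 9.0
  y^{k+1} = 0.9 + 0.05*9.0 = 1.35
Dual objective at y_3 = 1.35: reduced costs (1.25, 2.3), box minimizer x = (0.0, 0.0)
g(y_3) = b*y + (c1 - a1*y)*x1 + (c2 - a2*y)*x2 = 9*1.35 + 1.25*0.0 + 2.3*0.0 = 12.15 + 0.0 + 0.0 = 12.15


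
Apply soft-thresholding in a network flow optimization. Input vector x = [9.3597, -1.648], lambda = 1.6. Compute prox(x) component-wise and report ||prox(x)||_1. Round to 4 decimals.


Soft-thresholding with lambda = 1.6:
prox(9.3597) = sign(9.3597)*max(|9.3597| - 1.6, 0) = 7.7597
prox(-1.648) = sign(-1.648)*max(|-1.648| - 1.6, 0) = -0.048
prox(x) = [7.7597, -0.048]
||prox(x)||_1 = 7.7597 + 0.048 = 7.8077


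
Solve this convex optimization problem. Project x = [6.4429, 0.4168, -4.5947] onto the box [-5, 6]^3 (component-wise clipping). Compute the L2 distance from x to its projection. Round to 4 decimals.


Project each component onto [-5, 6].
clip(6.4429) = 6.0, clip(0.4168) = 0.4168, clip(-4.5947) = -4.5947
Projection = [6.0, 0.4168, -4.5947]
Squared diffs: [0.1962, 0.0, 0.0]
Distance = sqrt(0.1962) = 0.4429


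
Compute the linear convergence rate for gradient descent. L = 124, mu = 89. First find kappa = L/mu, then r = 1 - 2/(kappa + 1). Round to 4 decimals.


Step 1: Compute the condition number.
kappa = L/mu = 124/89 = 1.3933
Step 2: Compute the convergence rate.
r = 1 - 2/(kappa + 1) = 1 - 2*mu/(L + mu) = (L - mu)/(L + mu) = 35/213 = 0.1643


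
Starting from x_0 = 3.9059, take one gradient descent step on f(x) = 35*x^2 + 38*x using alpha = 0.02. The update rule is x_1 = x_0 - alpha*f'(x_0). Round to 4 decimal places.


We compute the gradient at x_0 and apply the update.
f'(x) = 70*x + 38
f'(3.9059) = 70*3.9059 + 38 = 311.413
x_1 = 3.9059 - 0.02*311.413 = -2.3224


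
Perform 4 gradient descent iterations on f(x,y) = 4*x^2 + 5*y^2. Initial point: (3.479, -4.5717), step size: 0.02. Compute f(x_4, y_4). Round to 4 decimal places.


Gradient descent on f(x,y) = 4*x^2 + 5*y^2.
Starting point: (3.479, -4.5717), alpha = 0.02
Step 1: grad_x = 2*4*3.479 = 27.832, grad_y = 2*5*-4.5717 = -45.717
  x_1 = 3.479 - 0.02*27.832 = 2.9224
  y_1 = -4.5717 - 0.02*-45.717 = -3.6574
Step 2: grad_x = 2*4*2.9224 = 23.3789, grad_y = 2*5*-3.6574 = -36.5736
  x_2 = 2.9224 - 0.02*23.3789 = 2.4548
  y_2 = -3.6574 - 0.02*-36.5736 = -2.9259
Step 3: grad_x = 2*4*2.4548 = 19.6383, grad_y = 2*5*-2.9259 = -29.2589
  x_3 = 2.4548 - 0.02*19.6383 = 2.062
  y_3 = -2.9259 - 0.02*-29.2589 = -2.3407
Step 4: grad_x = 2*4*2.062 = 16.4961, grad_y = 2*5*-2.3407 = -23.4071
  x_4 = 2.062 - 0.02*16.4961 = 1.7321
  y_4 = -2.3407 - 0.02*-23.4071 = -1.8726
f(1.7321, -1.8726) = 4*1.7321^2 + 5*(-1.8726)^2 = 29.5332


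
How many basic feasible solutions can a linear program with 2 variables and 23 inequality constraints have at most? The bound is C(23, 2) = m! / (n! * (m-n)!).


Each vertex corresponds to some choice of n active constraints out of m, so the number of vertices is at most C(m, n) = m! / (n!(m-n)!).
m = 23, n = 2
Numerator: 23 * 22
Denominator: 2! = 2
C(23, 2) = 253


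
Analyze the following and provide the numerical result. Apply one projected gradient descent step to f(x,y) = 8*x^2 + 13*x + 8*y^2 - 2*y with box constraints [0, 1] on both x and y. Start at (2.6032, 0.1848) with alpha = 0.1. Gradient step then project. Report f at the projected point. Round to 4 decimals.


Step 1: Compute gradient at (2.6032, 0.1848).
grad_x = 2*8*2.6032 + 13 = 54.6512
grad_y = 2*8*0.1848 - 2 = 0.9568
Step 2: Gradient step.
x_raw = 2.6032 - 0.1*54.6512 = -2.8619
y_raw = 0.1848 - 0.1*0.9568 = 0.0891
Step 3: Project onto [0, 1].
x_proj = clip(-2.8619) = 0.0
y_proj = clip(0.0891) = 0.0891
Step 4: Evaluate f.
f(0.0, 0.0891) = -0.1147


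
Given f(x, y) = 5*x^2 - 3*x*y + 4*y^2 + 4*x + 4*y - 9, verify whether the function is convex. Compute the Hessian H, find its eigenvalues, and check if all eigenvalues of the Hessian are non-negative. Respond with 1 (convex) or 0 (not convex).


The Hessian of f(x,y) = 5*x^2 - 3*x*y + 4*y^2 + 4*x + 4*y - 9 is:
H = [[10, -3], [-3, 8]]
Trace = 10 + 8 = 18
Determinant = 10*8 - (-3)^2 = 71
Discriminant = (18)^2 - 4*71 = 40.0
Eigenvalues: lambda_1 = 5.8377, lambda_2 = 12.1623
The function is convex.

1


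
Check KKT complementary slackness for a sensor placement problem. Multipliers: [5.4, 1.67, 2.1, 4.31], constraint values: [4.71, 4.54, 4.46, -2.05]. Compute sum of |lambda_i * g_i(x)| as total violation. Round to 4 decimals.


KKT complementary slackness check:
lambda_1 * g_1 = 5.4 * 4.71 = 25.434
lambda_2 * g_2 = 1.67 * 4.54 = 7.5818
lambda_3 * g_3 = 2.1 * 4.46 = 9.366
lambda_4 * g_4 = 4.31 * -2.05 = -8.8355
Total violation = 25.434 + 7.5818 + 9.366 + 8.8355 = 51.2173


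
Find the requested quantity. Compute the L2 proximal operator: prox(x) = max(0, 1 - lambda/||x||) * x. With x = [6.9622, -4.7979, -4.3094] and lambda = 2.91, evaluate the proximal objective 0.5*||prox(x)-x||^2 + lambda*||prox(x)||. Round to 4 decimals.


Step 1: Compute ||x||.
||x|| = 9.4902
Step 2: Compute scaling factor.
scale = max(0, 1 - 2.91/9.4902) = 0.6934
Step 3: prox(x) = [4.8274, -3.3267, -2.988]
||prox(x)|| = 6.5802
Step 4: Proximal objective.
0.5*||prox-x||^2 = 4.2341
lambda*||prox|| = 19.1484
Total = 23.3823


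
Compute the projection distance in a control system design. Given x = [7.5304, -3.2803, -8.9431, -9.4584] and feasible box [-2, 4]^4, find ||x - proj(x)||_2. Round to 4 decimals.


Project each component onto [-2, 4].
clip(7.5304) = 4.0, clip(-3.2803) = -2.0, clip(-8.9431) = -2.0, clip(-9.4584) = -2.0
Projection = [4.0, -2.0, -2.0, -2.0]
Squared diffs: [12.4637, 1.6392, 48.2066, 55.6277]
Distance = sqrt(117.9372) = 10.8599


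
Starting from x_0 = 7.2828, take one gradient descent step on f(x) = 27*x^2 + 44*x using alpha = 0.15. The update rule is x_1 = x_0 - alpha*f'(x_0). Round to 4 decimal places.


We compute the gradient at x_0 and apply the update.
f'(x) = 54*x + 44
f'(7.2828) = 54*7.2828 + 44 = 437.2712
x_1 = 7.2828 - 0.15*437.2712 = -58.3079


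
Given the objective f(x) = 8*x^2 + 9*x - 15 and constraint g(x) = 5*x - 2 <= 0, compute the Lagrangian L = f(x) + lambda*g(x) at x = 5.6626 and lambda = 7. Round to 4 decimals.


Step 1: Evaluate f(x).
f(5.6626) = 8*5.6626^2 + 9*5.6626 - 15 = 292.4837
Step 2: Evaluate g(x).
g(5.6626) = 5*5.6626 - 2 = 26.313
Step 3: Compute Lagrangian.
L = 292.4837 + 7*26.313 = 476.6747


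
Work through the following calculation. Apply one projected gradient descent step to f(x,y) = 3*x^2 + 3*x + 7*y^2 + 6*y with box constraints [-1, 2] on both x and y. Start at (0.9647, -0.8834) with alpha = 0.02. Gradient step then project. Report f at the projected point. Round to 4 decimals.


Step 1: Compute gradient at (0.9647, -0.8834).
grad_x = 2*3*0.9647 + 3 = 8.7882
grad_y = 2*7*-0.8834 + 6 = -6.3676
Step 2: Gradient step.
x_raw = 0.9647 - 0.02*8.7882 = 0.7889
y_raw = -0.8834 - 0.02*-6.3676 = -0.756
Step 3: Project onto [-1, 2].
x_proj = clip(0.7889) = 0.7889
y_proj = clip(-0.756) = -0.756
Step 4: Evaluate f.
f(0.7889, -0.756) = 3.699


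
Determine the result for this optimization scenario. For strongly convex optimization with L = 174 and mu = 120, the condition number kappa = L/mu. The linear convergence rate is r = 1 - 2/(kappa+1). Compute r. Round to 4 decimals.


Step 1: Compute the condition number.
kappa = L/mu = 174/120 = 1.45
Step 2: Compute the convergence rate.
r = 1 - 2/(kappa + 1) = 1 - 2*mu/(L + mu) = (L - mu)/(L + mu) = 54/294 = 0.1837


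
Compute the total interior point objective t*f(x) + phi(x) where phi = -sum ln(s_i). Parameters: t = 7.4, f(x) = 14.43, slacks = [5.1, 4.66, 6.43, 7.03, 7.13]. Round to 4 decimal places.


Step 1: Compute log-barrier.
ln values: [1.6292, 1.539, 1.861, 1.9502, 1.9643]
phi = -(1.6292 + 1.539 + 1.861 + 1.9502 + 1.9643) = -8.9437
Step 2: Compute augmented objective.
t*f(x) = 7.4*14.43 = 106.782
Total = 106.782 - 8.9437 = 97.8383


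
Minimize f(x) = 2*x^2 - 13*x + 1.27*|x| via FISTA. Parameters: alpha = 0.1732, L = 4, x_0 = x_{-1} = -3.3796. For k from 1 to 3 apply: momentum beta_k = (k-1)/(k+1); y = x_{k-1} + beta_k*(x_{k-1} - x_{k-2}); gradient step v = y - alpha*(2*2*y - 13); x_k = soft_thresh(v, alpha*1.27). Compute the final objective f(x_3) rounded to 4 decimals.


FISTA on f(x) = 2*x^2 - 13*x + 1.27*|x|
L = 4, alpha = 0.1732
Iteration 1: beta = 0.0, y = -3.3796 + 0.0*(-3.3796 + 3.3796) = -3.3796
  grad(y) = -26.5184, v = y - alpha*grad = 1.2134
  prox(v) = soft_thresh(1.2134, 0.22) = 0.9934
Iteration 2: beta = 0.3333, y = 0.9934 + 0.3333*(0.9934 + 3.3796) = 2.4511
  grad(y) = -3.1956, v = y - alpha*grad = 3.0046
  prox(v) = soft_thresh(3.0046, 0.22) = 2.7846
Iteration 3: beta = 0.5, y = 2.7846 + 0.5*(2.7846 - 0.9934) = 3.6802
  grad(y) = 1.7208, v = y - alpha*grad = 3.3822
  prox(v) = soft_thresh(3.3822, 0.22) = 3.1622
f(x_3) = 2*3.1622^2 - 13*3.1622 + 1.27*|3.1622| = -17.0936


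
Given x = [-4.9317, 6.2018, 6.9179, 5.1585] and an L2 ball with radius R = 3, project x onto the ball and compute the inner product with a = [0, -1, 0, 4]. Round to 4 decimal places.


Step 1: Compute ||x|| (intermediates to 6 decimals).
||x|| = sqrt((-4.9317)^2 + 6.2018^2 + 6.9179^2 + 5.1585^2) = 11.715436
Step 2: Project.
Since ||x|| > R, scale = R/||x|| = 3/11.715436 = 0.256072, proj(x) = scale * x
proj(x) = [-1.26287, 1.588107, 1.77148, 1.320947]
Step 3: Dot product.
a^T * proj(x) = 0*(-1.26287) - 1*1.588107 + 0*1.77148 + 4*1.320947 = 3.6957


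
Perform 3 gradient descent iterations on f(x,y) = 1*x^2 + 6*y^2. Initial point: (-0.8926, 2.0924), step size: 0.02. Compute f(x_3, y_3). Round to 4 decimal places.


Gradient descent on f(x,y) = 1*x^2 + 6*y^2.
Starting point: (-0.8926, 2.0924), alpha = 0.02
Step 1: grad_x = 2*1*-0.8926 = -1.7852, grad_y = 2*6*2.0924 = 25.1088
  x_1 = -0.8926 - 0.02*-1.7852 = -0.8569
  y_1 = 2.0924 - 0.02*25.1088 = 1.5902
Step 2: grad_x = 2*1*-0.8569 = -1.7138, grad_y = 2*6*1.5902 = 19.0827
  x_2 = -0.8569 - 0.02*-1.7138 = -0.8226
  y_2 = 1.5902 - 0.02*19.0827 = 1.2086
Step 3: grad_x = 2*1*-0.8226 = -1.6452, grad_y = 2*6*1.2086 = 14.5028
  x_3 = -0.8226 - 0.02*-1.6452 = -0.7897
  y_3 = 1.2086 - 0.02*14.5028 = 0.9185
f(-0.7897, 0.9185) = 1*(-0.7897)^2 + 6*0.9185^2 = 5.6857


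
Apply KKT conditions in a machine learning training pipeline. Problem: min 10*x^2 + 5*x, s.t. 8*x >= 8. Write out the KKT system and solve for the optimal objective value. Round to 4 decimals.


Step 1: Try lambda = 0 (constraint inactive).
x_unc = -5/(2*10) = -0.25
Check: 8*-0.25 = -2.0 < 8 -- violated!
Step 2: Constraint must be active: 8*x = 8
x* = 8/8 = 1.0
lambda = (2*10*1.0 + 5)/8 = 3.125
Step 3: Compute optimal value.
f(x*) = 10*1.0^2 + 5*1.0 = 15.0


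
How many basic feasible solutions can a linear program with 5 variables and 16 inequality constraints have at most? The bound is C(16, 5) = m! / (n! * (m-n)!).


Each vertex corresponds to some choice of n active constraints out of m, so the number of vertices is at most C(m, n) = m! / (n!(m-n)!).
m = 16, n = 5
Numerator: 16 * 15 * 14 * 13 * 12
Denominator: 5! = 120
C(16, 5) = 4368


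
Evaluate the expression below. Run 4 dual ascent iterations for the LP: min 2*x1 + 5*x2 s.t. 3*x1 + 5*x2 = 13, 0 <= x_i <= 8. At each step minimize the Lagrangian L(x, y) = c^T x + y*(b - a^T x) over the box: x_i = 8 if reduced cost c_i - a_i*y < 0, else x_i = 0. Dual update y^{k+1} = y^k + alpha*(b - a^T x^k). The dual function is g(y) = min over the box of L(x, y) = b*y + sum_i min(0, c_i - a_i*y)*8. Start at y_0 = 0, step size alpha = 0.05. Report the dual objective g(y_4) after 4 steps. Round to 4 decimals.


Dual ascent for LP: min 2*x1 + 5*x2, 3*x1 + 5*x2 = 13, 0 <= x_i <= 8
Step 1: y^k = 0.0, reduced costs: (2.0, 5.0)
  x^k = (0.0, 0.0), subgradient = b - a^T x = 13.0
  y^{k+1} = 0.0 + 0.05*13.0 = 0.65
Step 2: y^k = 0.65, reduced costs: (0.05, 1.75)
  x^k = (0.0, 0.0), subgradient = b - a^T x = 13.0
  y^{k+1} = 0.65 + 0.05*13.0 = 1.3
Step 3: y^k = 1.3, reduced costs: (-1.9, -1.5)
  x^k = (8.0, 8.0), subgradient = b - a^T x = -51.0
  y^{k+1} = 1.3 + 0.05*-51.0 = -1.25
Step 4: y^k = -1.25, reduced costs: (5.75, 11.25)
  x^k = (0.0, 0.0), subgradient = b - a^T x = 13.0
  y^{k+1} = -1.25 + 0.05*13.0 = -0.6
Dual objective at y_4 = -0.6: reduced costs (3.8, 8.0), box minimizer x = (0.0, 0.0)
g(y_4) = b*y + (c1 - a1*y)*x1 + (c2 - a2*y)*x2 = 13*(-0.6) + 3.8*0.0 + 8.0*0.0 = -7.8 + 0.0 + 0.0 = -7.8


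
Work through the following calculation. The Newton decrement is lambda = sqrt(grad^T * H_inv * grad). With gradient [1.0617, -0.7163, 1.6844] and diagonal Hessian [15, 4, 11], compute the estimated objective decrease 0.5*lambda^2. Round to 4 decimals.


Step 1: H is diagonal, so H^(-1) * g = [0.0708, -0.1791, 0.1531].
Step 2: g^T H^(-1) g = sum_i g_i^2 / H_ii
  = (1.0617)^2/15 + (-0.7163)^2/4 + (1.6844)^2/11
  = 0.0751 + 0.1283 + 0.2579 = 0.4613
Step 3: Objective decrease = 0.5 * g^T H^(-1) g = 0.2307


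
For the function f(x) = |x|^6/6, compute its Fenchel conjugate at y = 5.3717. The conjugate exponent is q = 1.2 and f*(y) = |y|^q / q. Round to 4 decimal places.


The conjugate exponent q satisfies 1/p + 1/q = 1.
p = 6, so q = 6/(6 - 1) = 1.2
|y|^q = 5.3717^1.2 = 7.5186
f*(5.3717) = 7.5186 / 1.2 = 6.2655


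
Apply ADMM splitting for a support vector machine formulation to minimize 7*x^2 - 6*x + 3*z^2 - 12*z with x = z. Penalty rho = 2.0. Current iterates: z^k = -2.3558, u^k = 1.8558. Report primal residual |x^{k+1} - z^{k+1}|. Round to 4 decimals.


ADMM iteration with rho = 2.0, z^k = -2.3558, u^k = 1.8558
Step 1: x-update.
Minimize 7*x^2 - 6*x + (2.0/2)*(x + 2.3558 + 1.8558)^2
FOC: (2*7 + 2.0)*x = 6 + 2.0*(-2.3558 - 1.8558)
x^{k+1} = -0.1515
Step 2: z-update.
Minimize 3*z^2 - 12*z + (2.0/2)*(-0.1515 - z + 1.8558)^2
FOC: (2*3 + 2.0)*z = 12 + 2.0*(-0.1515 + 1.8558)
z^{k+1} = 1.9261
Step 3: u-update.
u^{k+1} = 1.8558 - 0.1515 - 1.9261 = -0.2217
Step 4: Primal residual = |-0.1515 - 1.9261| = 2.0775


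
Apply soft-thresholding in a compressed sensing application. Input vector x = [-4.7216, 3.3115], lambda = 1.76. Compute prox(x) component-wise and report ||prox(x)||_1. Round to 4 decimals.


Soft-thresholding with lambda = 1.76:
prox(-4.7216) = sign(-4.7216)*max(|-4.7216| - 1.76, 0) = -2.9616
prox(3.3115) = sign(3.3115)*max(|3.3115| - 1.76, 0) = 1.5515
prox(x) = [-2.9616, 1.5515]
||prox(x)||_1 = 2.9616 + 1.5515 = 4.5131


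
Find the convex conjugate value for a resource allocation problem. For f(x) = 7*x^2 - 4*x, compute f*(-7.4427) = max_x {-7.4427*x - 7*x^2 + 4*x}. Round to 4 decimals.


f*(y) = sup_x {y*x - a*x^2 - b*x} = sup_x {(y-b)*x - a*x^2}
FOC: (y - b) - 2a*x = 0 => x* = (y - b)/(2a)
x* = (-7.4427 + 4)/(2*7) = -0.2459
f*(-7.4427) = (y-b)^2/(4a) = (-7.4427 + 4)^2/(4*7)
= 11.8522/28 = 0.4233


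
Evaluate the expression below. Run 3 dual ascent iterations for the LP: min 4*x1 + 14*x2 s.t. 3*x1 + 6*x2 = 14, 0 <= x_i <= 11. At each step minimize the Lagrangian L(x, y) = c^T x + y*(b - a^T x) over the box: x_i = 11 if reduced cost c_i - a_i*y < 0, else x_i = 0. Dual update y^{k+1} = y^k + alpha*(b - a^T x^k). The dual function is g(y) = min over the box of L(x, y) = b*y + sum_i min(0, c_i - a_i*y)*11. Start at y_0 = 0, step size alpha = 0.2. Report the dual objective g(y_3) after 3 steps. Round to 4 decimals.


Dual ascent for LP: min 4*x1 + 14*x2, 3*x1 + 6*x2 = 14, 0 <= x_i <= 11
Step 1: y^k = 0.0, reduced costs: (4.0, 14.0)
  x^k = (0.0, 0.0), subgradient = b - a^T x = 14.0
  y^{k+1} = 0.0 + 0.2*14.0 = 2.8
Step 2: y^k = 2.8, reduced costs: (-4.4, -2.8)
  x^k = (11.0, 11.0), subgradient = b - a^T x = -85.0
  y^{k+1} = 2.8 + 0.2*-85.0 = -14.2
Step 3: y^k = -14.2, reduced costs: (46.6, 99.2)
  x^k = (0.0, 0.0), subgradient = b - a^T x = 14.0
  y^{k+1} = -14.2 + 0.2*14.0 = -11.4
Dual objective at y_3 = -11.4: reduced costs (38.2, 82.4), box minimizer x = (0.0, 0.0)
g(y_3) = b*y + (c1 - a1*y)*x1 + (c2 - a2*y)*x2 = 14*(-11.4) + 38.2*0.0 + 82.4*0.0 = -159.6 + 0.0 + 0.0 = -159.6


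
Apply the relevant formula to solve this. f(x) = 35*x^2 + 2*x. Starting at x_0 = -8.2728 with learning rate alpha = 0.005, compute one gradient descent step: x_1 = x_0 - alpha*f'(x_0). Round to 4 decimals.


We compute the gradient at x_0 and apply the update.
f'(x) = 70*x + 2
f'(-8.2728) = 70*-8.2728 + 2 = -577.096
x_1 = -8.2728 - 0.005*-577.096 = -5.3873


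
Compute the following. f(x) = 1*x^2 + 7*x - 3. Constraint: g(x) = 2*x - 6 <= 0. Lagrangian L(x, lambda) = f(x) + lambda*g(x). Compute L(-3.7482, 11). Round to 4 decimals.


Step 1: Evaluate f(x).
f(-3.7482) = 1*(-3.7482)^2 + 7*(-3.7482) - 3 = -15.1884
Step 2: Evaluate g(x).
g(-3.7482) = 2*-3.7482 - 6 = -13.4964
Step 3: Compute Lagrangian.
L = -15.1884 + 11*-13.4964 = -163.6488


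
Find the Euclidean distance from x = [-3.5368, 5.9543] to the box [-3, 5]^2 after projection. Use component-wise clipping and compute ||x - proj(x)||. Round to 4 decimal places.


Project each component onto [-3, 5].
clip(-3.5368) = -3.0, clip(5.9543) = 5.0
Projection = [-3.0, 5.0]
Squared diffs: [0.2882, 0.9107]
Distance = sqrt(1.1989) = 1.0949


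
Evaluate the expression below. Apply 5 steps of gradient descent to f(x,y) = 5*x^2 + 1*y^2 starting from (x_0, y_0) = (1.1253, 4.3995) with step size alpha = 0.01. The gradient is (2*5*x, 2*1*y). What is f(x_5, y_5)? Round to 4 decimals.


Gradient descent on f(x,y) = 5*x^2 + 1*y^2.
Starting point: (1.1253, 4.3995), alpha = 0.01
Step 1: grad_x = 2*5*1.1253 = 11.253, grad_y = 2*1*4.3995 = 8.799
  x_1 = 1.1253 - 0.01*11.253 = 1.0128
  y_1 = 4.3995 - 0.01*8.799 = 4.3115
Step 2: grad_x = 2*5*1.0128 = 10.1277, grad_y = 2*1*4.3115 = 8.623
  x_2 = 1.0128 - 0.01*10.1277 = 0.9115
  y_2 = 4.3115 - 0.01*8.623 = 4.2253
Step 3: grad_x = 2*5*0.9115 = 9.1149, grad_y = 2*1*4.2253 = 8.4506
  x_3 = 0.9115 - 0.01*9.1149 = 0.8203
  y_3 = 4.2253 - 0.01*8.4506 = 4.1408
Step 4: grad_x = 2*5*0.8203 = 8.2034, grad_y = 2*1*4.1408 = 8.2815
  x_4 = 0.8203 - 0.01*8.2034 = 0.7383
  y_4 = 4.1408 - 0.01*8.2815 = 4.058
Step 5: grad_x = 2*5*0.7383 = 7.3831, grad_y = 2*1*4.058 = 8.1159
  x_5 = 0.7383 - 0.01*7.3831 = 0.6645
  y_5 = 4.058 - 0.01*8.1159 = 3.9768
f(0.6645, 3.9768) = 5*0.6645^2 + 1*3.9768^2 = 18.0226


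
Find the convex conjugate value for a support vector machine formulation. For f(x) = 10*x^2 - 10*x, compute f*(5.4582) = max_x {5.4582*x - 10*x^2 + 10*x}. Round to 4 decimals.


f*(y) = sup_x {y*x - a*x^2 - b*x} = sup_x {(y-b)*x - a*x^2}
FOC: (y - b) - 2a*x = 0 => x* = (y - b)/(2a)
x* = (5.4582 + 10)/(2*10) = 0.7729
f*(5.4582) = (y-b)^2/(4a) = (5.4582 + 10)^2/(4*10)
= 238.9559/40 = 5.9739


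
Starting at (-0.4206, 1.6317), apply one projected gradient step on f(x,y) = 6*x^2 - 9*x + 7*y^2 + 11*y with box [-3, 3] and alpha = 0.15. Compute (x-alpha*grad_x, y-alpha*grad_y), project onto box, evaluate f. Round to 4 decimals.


Step 1: Compute gradient at (-0.4206, 1.6317).
grad_x = 2*6*-0.4206 - 9 = -14.0472
grad_y = 2*7*1.6317 + 11 = 33.8438
Step 2: Gradient step.
x_raw = -0.4206 - 0.15*-14.0472 = 1.6865
y_raw = 1.6317 - 0.15*33.8438 = -3.4449
Step 3: Project onto [-3, 3].
x_proj = clip(1.6865) = 1.6865
y_proj = clip(-3.4449) = -3.0
Step 4: Evaluate f.
f(1.6865, -3.0) = 31.887


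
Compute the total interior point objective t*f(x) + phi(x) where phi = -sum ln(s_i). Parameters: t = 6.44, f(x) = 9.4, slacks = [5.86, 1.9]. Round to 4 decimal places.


Step 1: Compute log-barrier.
ln values: [1.7681, 0.6419]
phi = -(1.7681 + 0.6419) = -2.41
Step 2: Compute augmented objective.
t*f(x) = 6.44*9.4 = 60.536
Total = 60.536 - 2.41 = 58.126


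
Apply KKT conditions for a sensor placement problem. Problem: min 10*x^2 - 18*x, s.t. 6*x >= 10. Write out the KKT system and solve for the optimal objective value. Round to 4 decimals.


Step 1: Try lambda = 0 (constraint inactive).
x_unc = 18/(2*10) = 0.9
Check: 6*0.9 = 5.4 < 10 -- violated!
Step 2: Constraint must be active: 6*x = 10
x* = 10/6 = 5/3 = 1.6667 (rounded; the exact value 5/3 is used below)
lambda = (2*10*(5/3) - 18)/6 = 2.5556
Step 3: Compute optimal value.
f(x*) = 10*(5/3)^2 - 18*(5/3) = -2.2222


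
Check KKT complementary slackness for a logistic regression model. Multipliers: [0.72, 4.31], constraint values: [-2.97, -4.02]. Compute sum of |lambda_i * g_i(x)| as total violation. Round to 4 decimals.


KKT complementary slackness check:
lambda_1 * g_1 = 0.72 * -2.97 = -2.1384
lambda_2 * g_2 = 4.31 * -4.02 = -17.3262
Total violation = 2.1384 + 17.3262 = 19.4646


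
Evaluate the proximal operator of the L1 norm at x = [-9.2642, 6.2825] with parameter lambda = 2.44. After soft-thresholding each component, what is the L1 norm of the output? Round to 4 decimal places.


Soft-thresholding with lambda = 2.44:
prox(-9.2642) = sign(-9.2642)*max(|-9.2642| - 2.44, 0) = -6.8242
prox(6.2825) = sign(6.2825)*max(|6.2825| - 2.44, 0) = 3.8425
prox(x) = [-6.8242, 3.8425]
||prox(x)||_1 = 6.8242 + 3.8425 = 10.6667


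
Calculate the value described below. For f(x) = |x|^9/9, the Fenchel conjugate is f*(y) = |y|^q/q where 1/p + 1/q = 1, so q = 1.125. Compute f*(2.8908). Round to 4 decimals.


The conjugate exponent q satisfies 1/p + 1/q = 1.
p = 9, so q = 9/(9 - 1) = 1.125
|y|^q = 2.8908^1.125 = 3.301
f*(2.8908) = 3.301 / 1.125 = 2.9342
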